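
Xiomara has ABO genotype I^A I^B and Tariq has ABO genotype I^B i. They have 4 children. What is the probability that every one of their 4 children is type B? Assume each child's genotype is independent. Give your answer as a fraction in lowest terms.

1/16

ABO cross I^A I^B × I^B i → 1/4 A, 1/2 B, 1/4 AB.
So P(type B) = 1/2 per child.
All 4 independent: (1/2)^4 = 1/16.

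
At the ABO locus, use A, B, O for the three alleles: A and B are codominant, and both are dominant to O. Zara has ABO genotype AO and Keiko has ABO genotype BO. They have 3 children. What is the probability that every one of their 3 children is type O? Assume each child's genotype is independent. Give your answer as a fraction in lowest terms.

ABO cross AO × BO → 1/4 O, 1/4 A, 1/4 B, 1/4 AB.
So P(type O) = 1/4 per child.
All 3 independent: (1/4)^3 = 1/64.

1/64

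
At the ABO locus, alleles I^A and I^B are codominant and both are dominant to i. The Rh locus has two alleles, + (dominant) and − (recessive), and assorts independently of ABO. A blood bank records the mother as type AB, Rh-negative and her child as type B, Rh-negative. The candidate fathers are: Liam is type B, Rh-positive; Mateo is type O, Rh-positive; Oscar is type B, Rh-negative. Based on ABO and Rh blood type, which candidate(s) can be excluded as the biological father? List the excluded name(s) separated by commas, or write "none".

A candidate is excluded only if no genotype consistent with his phenotype could produce a type B, Rh-negative child with a type AB, Rh-negative mother.
Every candidate has at least one consistent genotype combination, so none can be excluded.

none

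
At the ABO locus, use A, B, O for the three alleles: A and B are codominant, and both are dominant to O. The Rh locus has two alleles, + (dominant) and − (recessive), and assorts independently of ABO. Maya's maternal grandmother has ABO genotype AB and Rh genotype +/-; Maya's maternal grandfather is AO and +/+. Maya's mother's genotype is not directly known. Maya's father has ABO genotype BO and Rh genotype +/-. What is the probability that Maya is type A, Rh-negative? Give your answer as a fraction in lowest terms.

1/32

Maya's mother's ABO genotype from AB × AO: 1/4 AA, 1/4 AB, 1/4 AO, 1/4 BO.
Crossing each possibility with the father BO and summing P(type A): 1/4·1/2 + 1/4·1/4 + 1/4·1/4 + 1/4·0 = 1/4.
Similarly for Rh via the mother's Rh distribution: P(Rh-) = 1/8.
Independent loci: 1/4 × 1/8 = 1/32.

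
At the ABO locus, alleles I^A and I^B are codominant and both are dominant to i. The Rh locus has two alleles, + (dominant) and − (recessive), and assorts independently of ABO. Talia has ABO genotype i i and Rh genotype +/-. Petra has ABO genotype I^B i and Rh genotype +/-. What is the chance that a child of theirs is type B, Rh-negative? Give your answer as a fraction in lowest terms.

1/8

ABO cross i i × I^B i → offspring phenotypes: 1/2 O, 1/2 B.
Rh cross +/- × +/- → 3/4 Rh+, 1/4 Rh-.
Independent loci: P(type B, Rh-negative) = 1/2 × 1/4 = 1/8.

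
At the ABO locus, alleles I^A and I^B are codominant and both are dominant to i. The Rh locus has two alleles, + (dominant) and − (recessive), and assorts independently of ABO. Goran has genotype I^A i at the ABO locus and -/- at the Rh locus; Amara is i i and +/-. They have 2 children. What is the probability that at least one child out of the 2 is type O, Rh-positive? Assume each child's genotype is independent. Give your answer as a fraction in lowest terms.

ABO cross I^A i × i i → 1/2 O, 1/2 A.
Rh cross -/- × +/- → 1/2 Rh+, 1/2 Rh-; so P(type O, Rh-positive) = 1/2 × 1/2 = 1/4 per child.
P(none) = (3/4)^2 = 9/16; P(at least one) = 1 − 9/16 = 7/16.

7/16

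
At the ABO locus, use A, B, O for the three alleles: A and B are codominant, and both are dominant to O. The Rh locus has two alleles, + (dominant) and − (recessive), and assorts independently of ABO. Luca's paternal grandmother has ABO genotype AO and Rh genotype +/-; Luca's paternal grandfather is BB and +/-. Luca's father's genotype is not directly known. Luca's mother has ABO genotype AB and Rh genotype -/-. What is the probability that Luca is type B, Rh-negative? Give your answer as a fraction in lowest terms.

3/16

Luca's father's ABO genotype from AO × BB: 1/2 AB, 1/2 BO.
Crossing each possibility with the mother AB and summing P(type B): 1/2·1/4 + 1/2·1/2 = 3/8.
Similarly for Rh via the father's Rh distribution: P(Rh-) = 1/2.
Independent loci: 3/8 × 1/2 = 3/16.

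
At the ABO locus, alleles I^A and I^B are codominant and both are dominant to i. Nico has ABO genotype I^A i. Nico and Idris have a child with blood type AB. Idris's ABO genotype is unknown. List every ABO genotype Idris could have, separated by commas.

I^A I^B, I^B I^B, I^B i

For each candidate genotype of Idris, check whether crossing it with I^A i can produce every observed child phenotype.
  I^A I^A → possible child types {A} ✗
  I^A I^B → possible child types {A, B, AB} ✓
  I^A i → possible child types {O, A} ✗
  I^B I^B → possible child types {B, AB} ✓
  I^B i → possible child types {O, A, B, AB} ✓
  i i → possible child types {O, A} ✗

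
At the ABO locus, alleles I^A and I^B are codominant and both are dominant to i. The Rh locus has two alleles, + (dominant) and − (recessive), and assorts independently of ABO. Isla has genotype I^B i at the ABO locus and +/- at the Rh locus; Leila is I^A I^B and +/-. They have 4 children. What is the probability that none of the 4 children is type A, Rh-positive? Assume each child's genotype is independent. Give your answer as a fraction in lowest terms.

ABO cross I^B i × I^A I^B → 1/4 A, 1/2 B, 1/4 AB.
Rh cross +/- × +/- → 3/4 Rh+, 1/4 Rh-; so P(type A, Rh-positive) = 1/4 × 3/4 = 3/16 per child.
P(not type A, Rh-positive) = 13/16 for one child; (13/16)^4 = 28561/65536.

28561/65536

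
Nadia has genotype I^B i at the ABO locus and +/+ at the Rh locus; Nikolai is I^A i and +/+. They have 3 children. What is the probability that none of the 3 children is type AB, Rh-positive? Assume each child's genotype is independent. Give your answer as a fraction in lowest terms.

27/64

ABO cross I^B i × I^A i → 1/4 O, 1/4 A, 1/4 B, 1/4 AB.
Rh cross +/+ × +/+ → 1 Rh+; so P(type AB, Rh-positive) = 1/4 × 1 = 1/4 per child.
P(not type AB, Rh-positive) = 3/4 for one child; (3/4)^3 = 27/64.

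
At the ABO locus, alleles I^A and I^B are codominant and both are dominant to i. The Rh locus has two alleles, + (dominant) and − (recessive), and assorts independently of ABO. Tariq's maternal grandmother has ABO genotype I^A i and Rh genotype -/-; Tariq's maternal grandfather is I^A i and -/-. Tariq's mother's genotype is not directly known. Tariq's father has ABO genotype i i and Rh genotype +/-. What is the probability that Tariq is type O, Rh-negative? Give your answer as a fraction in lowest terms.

Tariq's mother's ABO genotype from I^A i × I^A i: 1/4 I^A I^A, 1/2 I^A i, 1/4 i i.
Crossing each possibility with the father i i and summing P(type O): 1/4·0 + 1/2·1/2 + 1/4·1 = 1/2.
Similarly for Rh via the mother's Rh distribution: P(Rh-) = 1/2.
Independent loci: 1/2 × 1/2 = 1/4.

1/4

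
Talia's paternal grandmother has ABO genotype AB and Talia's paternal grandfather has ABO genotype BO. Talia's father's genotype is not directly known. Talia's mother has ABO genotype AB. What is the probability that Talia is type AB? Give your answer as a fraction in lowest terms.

3/8

Talia's father's ABO genotype from AB × BO: 1/4 AB, 1/4 AO, 1/4 BB, 1/4 BO.
Crossing each possibility with the mother AB and summing P(type AB): 1/4·1/2 + 1/4·1/4 + 1/4·1/2 + 1/4·1/4 = 3/8.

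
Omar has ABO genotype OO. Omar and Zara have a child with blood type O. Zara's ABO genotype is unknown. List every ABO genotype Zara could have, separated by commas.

AO, BO, OO

For each candidate genotype of Zara, check whether crossing it with OO can produce every observed child phenotype.
  AA → possible child types {A} ✗
  AB → possible child types {A, B} ✗
  AO → possible child types {O, A} ✓
  BB → possible child types {B} ✗
  BO → possible child types {O, B} ✓
  OO → possible child types {O} ✓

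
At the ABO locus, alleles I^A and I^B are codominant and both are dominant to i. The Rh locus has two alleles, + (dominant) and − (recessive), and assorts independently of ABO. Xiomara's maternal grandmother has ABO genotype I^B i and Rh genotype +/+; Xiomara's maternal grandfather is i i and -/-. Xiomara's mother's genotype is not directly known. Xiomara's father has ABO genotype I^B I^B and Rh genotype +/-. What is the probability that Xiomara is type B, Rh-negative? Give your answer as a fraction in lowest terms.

Xiomara's mother's ABO genotype from I^B i × i i: 1/2 I^B i, 1/2 i i.
Crossing each possibility with the father I^B I^B and summing P(type B): 1/2·1 + 1/2·1 = 1.
Similarly for Rh via the mother's Rh distribution: P(Rh-) = 1/4.
Independent loci: 1 × 1/4 = 1/4.

1/4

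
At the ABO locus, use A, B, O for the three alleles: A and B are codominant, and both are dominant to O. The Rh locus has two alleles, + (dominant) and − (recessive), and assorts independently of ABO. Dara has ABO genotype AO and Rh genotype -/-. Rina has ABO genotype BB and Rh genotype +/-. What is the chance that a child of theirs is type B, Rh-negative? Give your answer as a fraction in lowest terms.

1/4

ABO cross AO × BB → offspring phenotypes: 1/2 B, 1/2 AB.
Rh cross -/- × +/- → 1/2 Rh+, 1/2 Rh-.
Independent loci: P(type B, Rh-negative) = 1/2 × 1/2 = 1/4.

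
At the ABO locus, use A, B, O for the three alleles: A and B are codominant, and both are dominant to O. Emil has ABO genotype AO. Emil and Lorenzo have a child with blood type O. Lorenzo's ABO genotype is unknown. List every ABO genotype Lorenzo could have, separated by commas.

AO, BO, OO

For each candidate genotype of Lorenzo, check whether crossing it with AO can produce every observed child phenotype.
  AA → possible child types {A} ✗
  AB → possible child types {A, B, AB} ✗
  AO → possible child types {O, A} ✓
  BB → possible child types {B, AB} ✗
  BO → possible child types {O, A, B, AB} ✓
  OO → possible child types {O, A} ✓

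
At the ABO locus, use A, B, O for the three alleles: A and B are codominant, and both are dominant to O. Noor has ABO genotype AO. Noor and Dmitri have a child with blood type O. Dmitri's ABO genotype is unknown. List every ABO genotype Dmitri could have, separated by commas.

For each candidate genotype of Dmitri, check whether crossing it with AO can produce every observed child phenotype.
  AA → possible child types {A} ✗
  AB → possible child types {A, B, AB} ✗
  AO → possible child types {O, A} ✓
  BB → possible child types {B, AB} ✗
  BO → possible child types {O, A, B, AB} ✓
  OO → possible child types {O, A} ✓

AO, BO, OO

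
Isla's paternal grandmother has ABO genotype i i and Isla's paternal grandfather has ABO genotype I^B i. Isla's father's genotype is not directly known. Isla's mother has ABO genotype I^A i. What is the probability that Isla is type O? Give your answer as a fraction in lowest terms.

Isla's father's ABO genotype from i i × I^B i: 1/2 I^B i, 1/2 i i.
Crossing each possibility with the mother I^A i and summing P(type O): 1/2·1/4 + 1/2·1/2 = 3/8.

3/8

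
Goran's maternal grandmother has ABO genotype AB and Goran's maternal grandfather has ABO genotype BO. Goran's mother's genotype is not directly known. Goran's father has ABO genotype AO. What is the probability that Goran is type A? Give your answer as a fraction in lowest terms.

Goran's mother's ABO genotype from AB × BO: 1/4 AB, 1/4 AO, 1/4 BB, 1/4 BO.
Crossing each possibility with the father AO and summing P(type A): 1/4·1/2 + 1/4·3/4 + 1/4·0 + 1/4·1/4 = 3/8.

3/8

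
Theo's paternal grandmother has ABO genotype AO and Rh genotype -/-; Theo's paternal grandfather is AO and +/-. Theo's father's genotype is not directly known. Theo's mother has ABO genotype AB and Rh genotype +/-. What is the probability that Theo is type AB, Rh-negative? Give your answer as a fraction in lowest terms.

3/32

Theo's father's ABO genotype from AO × AO: 1/4 AA, 1/2 AO, 1/4 OO.
Crossing each possibility with the mother AB and summing P(type AB): 1/4·1/2 + 1/2·1/4 + 1/4·0 = 1/4.
Similarly for Rh via the father's Rh distribution: P(Rh-) = 3/8.
Independent loci: 1/4 × 3/8 = 3/32.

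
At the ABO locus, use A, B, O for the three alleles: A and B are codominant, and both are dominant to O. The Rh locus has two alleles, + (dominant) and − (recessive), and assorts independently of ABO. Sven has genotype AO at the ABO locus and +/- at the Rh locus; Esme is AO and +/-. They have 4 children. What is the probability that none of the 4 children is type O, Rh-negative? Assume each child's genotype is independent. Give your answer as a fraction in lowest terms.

ABO cross AO × AO → 1/4 O, 3/4 A.
Rh cross +/- × +/- → 3/4 Rh+, 1/4 Rh-; so P(type O, Rh-negative) = 1/4 × 1/4 = 1/16 per child.
P(not type O, Rh-negative) = 15/16 for one child; (15/16)^4 = 50625/65536.

50625/65536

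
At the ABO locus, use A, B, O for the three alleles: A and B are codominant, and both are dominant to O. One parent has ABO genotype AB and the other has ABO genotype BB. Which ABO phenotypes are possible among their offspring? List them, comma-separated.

Gametes from AB × BB give offspring ABO genotypes AB, BB, i.e. phenotypes B, AB.

B, AB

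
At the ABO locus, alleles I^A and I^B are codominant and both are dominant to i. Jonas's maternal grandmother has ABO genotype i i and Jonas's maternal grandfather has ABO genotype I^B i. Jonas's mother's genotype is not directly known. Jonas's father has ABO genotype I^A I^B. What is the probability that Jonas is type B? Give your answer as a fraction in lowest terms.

Jonas's mother's ABO genotype from i i × I^B i: 1/2 I^B i, 1/2 i i.
Crossing each possibility with the father I^A I^B and summing P(type B): 1/2·1/2 + 1/2·1/2 = 1/2.

1/2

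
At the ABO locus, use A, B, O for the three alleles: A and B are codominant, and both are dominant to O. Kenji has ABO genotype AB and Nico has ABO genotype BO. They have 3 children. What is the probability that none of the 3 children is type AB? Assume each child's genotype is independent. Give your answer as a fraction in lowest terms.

ABO cross AB × BO → 1/4 A, 1/2 B, 1/4 AB.
So P(type AB) = 1/4 per child.
P(not type AB) = 3/4 for one child; (3/4)^3 = 27/64.

27/64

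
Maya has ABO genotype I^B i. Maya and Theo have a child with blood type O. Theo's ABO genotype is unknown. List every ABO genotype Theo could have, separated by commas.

For each candidate genotype of Theo, check whether crossing it with I^B i can produce every observed child phenotype.
  I^A I^A → possible child types {A, AB} ✗
  I^A I^B → possible child types {A, B, AB} ✗
  I^A i → possible child types {O, A, B, AB} ✓
  I^B I^B → possible child types {B} ✗
  I^B i → possible child types {O, B} ✓
  i i → possible child types {O, B} ✓

I^A i, I^B i, i i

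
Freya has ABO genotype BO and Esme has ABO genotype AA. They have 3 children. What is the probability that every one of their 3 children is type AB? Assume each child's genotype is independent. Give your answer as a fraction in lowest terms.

1/8

ABO cross BO × AA → 1/2 A, 1/2 AB.
So P(type AB) = 1/2 per child.
All 3 independent: (1/2)^3 = 1/8.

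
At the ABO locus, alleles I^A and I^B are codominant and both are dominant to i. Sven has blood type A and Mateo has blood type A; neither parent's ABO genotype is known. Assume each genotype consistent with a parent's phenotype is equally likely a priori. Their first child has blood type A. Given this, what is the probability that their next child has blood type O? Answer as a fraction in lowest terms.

Possible genotypes: Sven ∈ {I^A I^A, I^A i}; Mateo ∈ {I^A I^A, I^A i}.
Weight each parental genotype pair by prior × P(type-A child):
  I^A I^A × I^A I^A: posterior weight 4/15; P(next child type O) = 0.
  I^A I^A × I^A i: posterior weight 4/15; P(next child type O) = 0.
  I^A i × I^A I^A: posterior weight 4/15; P(next child type O) = 0.
  I^A i × I^A i: posterior weight 1/5; P(next child type O) = 1/4.
Weighted sum = 1/20.

1/20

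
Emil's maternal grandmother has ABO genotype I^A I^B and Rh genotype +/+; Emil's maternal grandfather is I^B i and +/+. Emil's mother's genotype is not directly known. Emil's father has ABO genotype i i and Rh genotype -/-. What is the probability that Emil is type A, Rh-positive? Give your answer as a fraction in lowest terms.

1/4

Emil's mother's ABO genotype from I^A I^B × I^B i: 1/4 I^A I^B, 1/4 I^A i, 1/4 I^B I^B, 1/4 I^B i.
Crossing each possibility with the father i i and summing P(type A): 1/4·1/2 + 1/4·1/2 + 1/4·0 + 1/4·0 = 1/4.
Similarly for Rh via the mother's Rh distribution: P(Rh+) = 1.
Independent loci: 1/4 × 1 = 1/4.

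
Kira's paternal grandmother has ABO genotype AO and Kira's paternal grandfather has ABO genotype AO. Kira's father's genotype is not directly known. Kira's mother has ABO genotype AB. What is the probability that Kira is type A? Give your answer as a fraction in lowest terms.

1/2

Kira's father's ABO genotype from AO × AO: 1/4 AA, 1/2 AO, 1/4 OO.
Crossing each possibility with the mother AB and summing P(type A): 1/4·1/2 + 1/2·1/2 + 1/4·1/2 = 1/2.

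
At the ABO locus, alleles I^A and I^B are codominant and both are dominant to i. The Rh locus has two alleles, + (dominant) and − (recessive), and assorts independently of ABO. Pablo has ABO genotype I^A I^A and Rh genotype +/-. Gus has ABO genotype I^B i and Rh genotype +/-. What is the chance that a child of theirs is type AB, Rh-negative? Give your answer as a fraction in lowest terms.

1/8

ABO cross I^A I^A × I^B i → offspring phenotypes: 1/2 A, 1/2 AB.
Rh cross +/- × +/- → 3/4 Rh+, 1/4 Rh-.
Independent loci: P(type AB, Rh-negative) = 1/2 × 1/4 = 1/8.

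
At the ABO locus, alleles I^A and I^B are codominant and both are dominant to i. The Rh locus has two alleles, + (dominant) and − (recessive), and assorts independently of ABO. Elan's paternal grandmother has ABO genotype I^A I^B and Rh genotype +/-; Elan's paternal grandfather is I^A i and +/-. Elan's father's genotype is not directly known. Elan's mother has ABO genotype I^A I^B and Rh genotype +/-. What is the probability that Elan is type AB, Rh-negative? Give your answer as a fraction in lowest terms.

3/32

Elan's father's ABO genotype from I^A I^B × I^A i: 1/4 I^A I^A, 1/4 I^A I^B, 1/4 I^A i, 1/4 I^B i.
Crossing each possibility with the mother I^A I^B and summing P(type AB): 1/4·1/2 + 1/4·1/2 + 1/4·1/4 + 1/4·1/4 = 3/8.
Similarly for Rh via the father's Rh distribution: P(Rh-) = 1/4.
Independent loci: 3/8 × 1/4 = 3/32.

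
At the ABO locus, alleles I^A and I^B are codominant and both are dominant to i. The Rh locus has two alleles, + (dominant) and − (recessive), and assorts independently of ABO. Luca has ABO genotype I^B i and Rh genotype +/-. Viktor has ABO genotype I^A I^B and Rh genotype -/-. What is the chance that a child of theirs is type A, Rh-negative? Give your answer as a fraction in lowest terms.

ABO cross I^B i × I^A I^B → offspring phenotypes: 1/4 A, 1/2 B, 1/4 AB.
Rh cross +/- × -/- → 1/2 Rh+, 1/2 Rh-.
Independent loci: P(type A, Rh-negative) = 1/4 × 1/2 = 1/8.

1/8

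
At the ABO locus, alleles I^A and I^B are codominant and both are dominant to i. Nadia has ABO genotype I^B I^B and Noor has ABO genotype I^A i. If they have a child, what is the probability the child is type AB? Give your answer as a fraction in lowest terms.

1/2

ABO cross I^B I^B × I^A i → offspring phenotypes: 1/2 B, 1/2 AB.
So P(type AB) = 1/2.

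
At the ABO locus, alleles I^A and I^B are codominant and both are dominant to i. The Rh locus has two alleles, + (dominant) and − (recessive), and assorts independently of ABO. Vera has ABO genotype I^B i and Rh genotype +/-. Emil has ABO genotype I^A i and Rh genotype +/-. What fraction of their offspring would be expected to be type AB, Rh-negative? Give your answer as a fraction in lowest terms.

ABO cross I^B i × I^A i → offspring phenotypes: 1/4 O, 1/4 A, 1/4 B, 1/4 AB.
Rh cross +/- × +/- → 3/4 Rh+, 1/4 Rh-.
Independent loci: P(type AB, Rh-negative) = 1/4 × 1/4 = 1/16.

1/16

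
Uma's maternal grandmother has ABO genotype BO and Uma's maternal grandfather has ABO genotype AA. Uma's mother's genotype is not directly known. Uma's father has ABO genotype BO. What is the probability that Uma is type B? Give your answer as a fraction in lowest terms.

3/8

Uma's mother's ABO genotype from BO × AA: 1/2 AB, 1/2 AO.
Crossing each possibility with the father BO and summing P(type B): 1/2·1/2 + 1/2·1/4 = 3/8.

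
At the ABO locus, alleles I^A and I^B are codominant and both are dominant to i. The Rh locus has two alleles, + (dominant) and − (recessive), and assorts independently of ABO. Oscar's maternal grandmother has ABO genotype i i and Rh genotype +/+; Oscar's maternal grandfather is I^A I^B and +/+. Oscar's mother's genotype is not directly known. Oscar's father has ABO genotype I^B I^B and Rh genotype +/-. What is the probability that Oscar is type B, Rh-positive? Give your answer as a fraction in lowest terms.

Oscar's mother's ABO genotype from i i × I^A I^B: 1/2 I^A i, 1/2 I^B i.
Crossing each possibility with the father I^B I^B and summing P(type B): 1/2·1/2 + 1/2·1 = 3/4.
Similarly for Rh via the mother's Rh distribution: P(Rh+) = 1.
Independent loci: 3/4 × 1 = 3/4.

3/4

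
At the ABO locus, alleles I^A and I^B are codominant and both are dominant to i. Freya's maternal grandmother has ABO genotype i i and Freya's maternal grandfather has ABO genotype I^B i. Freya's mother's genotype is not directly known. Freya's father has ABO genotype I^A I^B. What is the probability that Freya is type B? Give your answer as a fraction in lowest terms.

Freya's mother's ABO genotype from i i × I^B i: 1/2 I^B i, 1/2 i i.
Crossing each possibility with the father I^A I^B and summing P(type B): 1/2·1/2 + 1/2·1/2 = 1/2.

1/2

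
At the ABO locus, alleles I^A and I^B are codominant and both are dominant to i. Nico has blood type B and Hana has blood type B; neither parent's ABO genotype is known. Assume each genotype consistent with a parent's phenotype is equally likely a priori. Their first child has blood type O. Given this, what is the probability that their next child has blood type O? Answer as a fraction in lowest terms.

1/4

Possible genotypes: Nico ∈ {I^B I^B, I^B i}; Hana ∈ {I^B I^B, I^B i}.
Weight each parental genotype pair by prior × P(type-O child):
  I^B i × I^B i: posterior weight 1; P(next child type O) = 1/4.
Weighted sum = 1/4.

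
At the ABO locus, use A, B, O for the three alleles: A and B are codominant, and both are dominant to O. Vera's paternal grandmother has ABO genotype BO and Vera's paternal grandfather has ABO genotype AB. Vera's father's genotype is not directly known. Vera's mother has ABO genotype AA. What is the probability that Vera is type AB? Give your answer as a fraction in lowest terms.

Vera's father's ABO genotype from BO × AB: 1/4 AB, 1/4 AO, 1/4 BB, 1/4 BO.
Crossing each possibility with the mother AA and summing P(type AB): 1/4·1/2 + 1/4·0 + 1/4·1 + 1/4·1/2 = 1/2.

1/2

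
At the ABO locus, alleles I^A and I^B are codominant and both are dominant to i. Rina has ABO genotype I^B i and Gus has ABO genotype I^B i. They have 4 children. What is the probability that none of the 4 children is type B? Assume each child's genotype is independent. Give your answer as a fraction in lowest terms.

ABO cross I^B i × I^B i → 1/4 O, 3/4 B.
So P(type B) = 3/4 per child.
P(not type B) = 1/4 for one child; (1/4)^4 = 1/256.

1/256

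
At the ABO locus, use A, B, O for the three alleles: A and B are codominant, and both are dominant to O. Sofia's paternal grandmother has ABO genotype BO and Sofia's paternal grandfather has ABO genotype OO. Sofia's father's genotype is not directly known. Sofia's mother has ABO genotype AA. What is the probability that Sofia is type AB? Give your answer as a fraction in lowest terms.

1/4

Sofia's father's ABO genotype from BO × OO: 1/2 BO, 1/2 OO.
Crossing each possibility with the mother AA and summing P(type AB): 1/2·1/2 + 1/2·0 = 1/4.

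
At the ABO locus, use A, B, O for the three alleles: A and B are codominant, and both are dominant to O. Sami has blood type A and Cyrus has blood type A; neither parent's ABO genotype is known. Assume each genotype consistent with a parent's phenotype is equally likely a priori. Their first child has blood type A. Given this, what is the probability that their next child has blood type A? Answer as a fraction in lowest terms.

Possible genotypes: Sami ∈ {AA, AO}; Cyrus ∈ {AA, AO}.
Weight each parental genotype pair by prior × P(type-A child):
  AA × AA: posterior weight 4/15; P(next child type A) = 1.
  AA × AO: posterior weight 4/15; P(next child type A) = 1.
  AO × AA: posterior weight 4/15; P(next child type A) = 1.
  AO × AO: posterior weight 1/5; P(next child type A) = 3/4.
Weighted sum = 19/20.

19/20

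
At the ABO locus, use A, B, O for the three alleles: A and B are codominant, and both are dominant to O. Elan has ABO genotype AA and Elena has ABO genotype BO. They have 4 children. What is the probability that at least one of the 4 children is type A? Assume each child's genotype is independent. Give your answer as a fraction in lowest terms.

ABO cross AA × BO → 1/2 A, 1/2 AB.
So P(type A) = 1/2 per child.
P(none) = (1/2)^4 = 1/16; P(at least one) = 1 − 1/16 = 15/16.

15/16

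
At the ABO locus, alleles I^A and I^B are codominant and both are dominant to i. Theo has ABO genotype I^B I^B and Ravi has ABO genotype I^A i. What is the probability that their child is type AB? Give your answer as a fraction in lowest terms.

1/2

ABO cross I^B I^B × I^A i → offspring phenotypes: 1/2 B, 1/2 AB.
So P(type AB) = 1/2.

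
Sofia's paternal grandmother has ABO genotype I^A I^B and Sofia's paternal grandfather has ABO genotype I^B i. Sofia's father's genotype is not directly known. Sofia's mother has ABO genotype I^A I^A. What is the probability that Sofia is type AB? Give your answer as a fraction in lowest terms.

1/2

Sofia's father's ABO genotype from I^A I^B × I^B i: 1/4 I^A I^B, 1/4 I^A i, 1/4 I^B I^B, 1/4 I^B i.
Crossing each possibility with the mother I^A I^A and summing P(type AB): 1/4·1/2 + 1/4·0 + 1/4·1 + 1/4·1/2 = 1/2.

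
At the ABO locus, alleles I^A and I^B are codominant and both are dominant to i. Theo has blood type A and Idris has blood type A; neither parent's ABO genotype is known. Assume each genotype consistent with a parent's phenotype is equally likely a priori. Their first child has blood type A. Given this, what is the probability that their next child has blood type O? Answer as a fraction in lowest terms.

Possible genotypes: Theo ∈ {I^A I^A, I^A i}; Idris ∈ {I^A I^A, I^A i}.
Weight each parental genotype pair by prior × P(type-A child):
  I^A I^A × I^A I^A: posterior weight 4/15; P(next child type O) = 0.
  I^A I^A × I^A i: posterior weight 4/15; P(next child type O) = 0.
  I^A i × I^A I^A: posterior weight 4/15; P(next child type O) = 0.
  I^A i × I^A i: posterior weight 1/5; P(next child type O) = 1/4.
Weighted sum = 1/20.

1/20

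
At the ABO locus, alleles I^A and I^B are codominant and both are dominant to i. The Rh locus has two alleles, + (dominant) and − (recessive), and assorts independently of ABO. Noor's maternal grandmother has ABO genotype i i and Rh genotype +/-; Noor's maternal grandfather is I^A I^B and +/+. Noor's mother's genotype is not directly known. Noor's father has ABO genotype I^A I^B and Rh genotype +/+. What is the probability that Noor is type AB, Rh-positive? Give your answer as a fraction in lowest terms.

Noor's mother's ABO genotype from i i × I^A I^B: 1/2 I^A i, 1/2 I^B i.
Crossing each possibility with the father I^A I^B and summing P(type AB): 1/2·1/4 + 1/2·1/4 = 1/4.
Similarly for Rh via the mother's Rh distribution: P(Rh+) = 1.
Independent loci: 1/4 × 1 = 1/4.

1/4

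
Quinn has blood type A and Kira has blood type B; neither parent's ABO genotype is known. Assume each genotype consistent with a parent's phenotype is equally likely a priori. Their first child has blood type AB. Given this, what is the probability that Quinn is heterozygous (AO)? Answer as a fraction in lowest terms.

Possible genotypes: Quinn ∈ {AA, AO}; Kira ∈ {BB, BO}.
Weight each parental genotype pair by prior × P(type-AB child):
  AA × BB: posterior weight 4/9.
  AA × BO: posterior weight 2/9.
  AO × BB: posterior weight 2/9.
  AO × BO: posterior weight 1/9.
Sum the posterior weight over pairs where Quinn is AO: 1/3.

1/3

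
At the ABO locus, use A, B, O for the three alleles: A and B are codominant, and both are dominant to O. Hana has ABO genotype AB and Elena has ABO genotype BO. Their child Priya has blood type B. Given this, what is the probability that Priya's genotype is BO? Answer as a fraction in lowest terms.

Cross AB × BO → 1/4 AB, 1/4 AO, 1/4 BB, 1/4 BO.
Type-B genotypes among offspring: BB (1/4), BO (1/4); total 1/2.
P(BO | type B) = (1/4) / (1/2) = 1/2.

1/2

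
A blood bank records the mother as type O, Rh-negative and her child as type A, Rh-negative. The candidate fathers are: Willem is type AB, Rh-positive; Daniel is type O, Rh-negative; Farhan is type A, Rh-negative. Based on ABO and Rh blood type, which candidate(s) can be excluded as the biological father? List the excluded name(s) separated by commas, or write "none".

Daniel

A candidate is excluded only if no genotype consistent with his phenotype could produce a type A, Rh-negative child with a type O, Rh-negative mother.
Daniel (type O, Rh-): no genotype consistent with that phenotype can produce a type-A Rh- child with a type-O mother.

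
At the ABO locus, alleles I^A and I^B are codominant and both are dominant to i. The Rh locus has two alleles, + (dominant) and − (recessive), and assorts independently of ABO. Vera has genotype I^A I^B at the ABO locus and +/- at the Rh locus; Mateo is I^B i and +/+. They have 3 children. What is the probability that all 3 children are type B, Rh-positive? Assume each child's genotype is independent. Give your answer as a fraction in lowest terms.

1/8

ABO cross I^A I^B × I^B i → 1/4 A, 1/2 B, 1/4 AB.
Rh cross +/- × +/+ → 1 Rh+; so P(type B, Rh-positive) = 1/2 × 1 = 1/2 per child.
All 3 independent: (1/2)^3 = 1/8.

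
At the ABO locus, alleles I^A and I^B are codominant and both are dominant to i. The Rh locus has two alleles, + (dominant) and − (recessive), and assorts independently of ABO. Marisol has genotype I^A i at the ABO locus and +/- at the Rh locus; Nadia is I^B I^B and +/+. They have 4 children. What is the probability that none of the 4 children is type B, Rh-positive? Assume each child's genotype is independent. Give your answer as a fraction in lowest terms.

1/16

ABO cross I^A i × I^B I^B → 1/2 B, 1/2 AB.
Rh cross +/- × +/+ → 1 Rh+; so P(type B, Rh-positive) = 1/2 × 1 = 1/2 per child.
P(not type B, Rh-positive) = 1/2 for one child; (1/2)^4 = 1/16.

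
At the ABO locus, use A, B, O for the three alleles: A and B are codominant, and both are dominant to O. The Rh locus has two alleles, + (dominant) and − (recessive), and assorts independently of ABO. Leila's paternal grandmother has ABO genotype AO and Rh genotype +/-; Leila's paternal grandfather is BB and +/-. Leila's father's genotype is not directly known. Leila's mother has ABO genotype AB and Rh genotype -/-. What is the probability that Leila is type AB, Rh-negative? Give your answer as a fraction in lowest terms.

Leila's father's ABO genotype from AO × BB: 1/2 AB, 1/2 BO.
Crossing each possibility with the mother AB and summing P(type AB): 1/2·1/2 + 1/2·1/4 = 3/8.
Similarly for Rh via the father's Rh distribution: P(Rh-) = 1/2.
Independent loci: 3/8 × 1/2 = 3/16.

3/16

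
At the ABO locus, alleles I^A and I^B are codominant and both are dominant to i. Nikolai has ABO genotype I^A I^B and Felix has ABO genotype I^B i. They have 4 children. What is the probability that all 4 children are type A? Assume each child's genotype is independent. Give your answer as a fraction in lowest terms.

ABO cross I^A I^B × I^B i → 1/4 A, 1/2 B, 1/4 AB.
So P(type A) = 1/4 per child.
All 4 independent: (1/4)^4 = 1/256.

1/256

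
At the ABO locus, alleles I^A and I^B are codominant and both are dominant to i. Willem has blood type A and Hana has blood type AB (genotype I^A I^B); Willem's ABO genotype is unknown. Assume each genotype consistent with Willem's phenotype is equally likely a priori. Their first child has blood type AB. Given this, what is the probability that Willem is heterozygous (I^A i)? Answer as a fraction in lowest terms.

1/3

Possible genotypes: Willem ∈ {I^A I^A, I^A i}; Hana ∈ {I^A I^B}.
Weight each parental genotype pair by prior × P(type-AB child):
  I^A I^A × I^A I^B: posterior weight 2/3.
  I^A i × I^A I^B: posterior weight 1/3.
Sum the posterior weight over pairs where Willem is I^A i: 1/3.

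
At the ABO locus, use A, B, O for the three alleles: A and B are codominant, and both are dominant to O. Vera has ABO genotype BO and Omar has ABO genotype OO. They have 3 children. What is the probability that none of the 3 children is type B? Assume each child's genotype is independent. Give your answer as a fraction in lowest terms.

1/8

ABO cross BO × OO → 1/2 O, 1/2 B.
So P(type B) = 1/2 per child.
P(not type B) = 1/2 for one child; (1/2)^3 = 1/8.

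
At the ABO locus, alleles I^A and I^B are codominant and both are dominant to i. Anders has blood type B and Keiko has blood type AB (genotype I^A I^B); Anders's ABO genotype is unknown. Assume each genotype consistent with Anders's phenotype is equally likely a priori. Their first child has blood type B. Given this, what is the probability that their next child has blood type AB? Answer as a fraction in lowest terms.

3/8

Possible genotypes: Anders ∈ {I^B I^B, I^B i}; Keiko ∈ {I^A I^B}.
Weight each parental genotype pair by prior × P(type-B child):
  I^B I^B × I^A I^B: posterior weight 1/2; P(next child type AB) = 1/2.
  I^B i × I^A I^B: posterior weight 1/2; P(next child type AB) = 1/4.
Weighted sum = 3/8.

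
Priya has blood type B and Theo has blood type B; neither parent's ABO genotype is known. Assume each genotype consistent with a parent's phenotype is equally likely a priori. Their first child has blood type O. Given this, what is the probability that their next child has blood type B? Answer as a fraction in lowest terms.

Possible genotypes: Priya ∈ {BB, BO}; Theo ∈ {BB, BO}.
Weight each parental genotype pair by prior × P(type-O child):
  BO × BO: posterior weight 1; P(next child type B) = 3/4.
Weighted sum = 3/4.

3/4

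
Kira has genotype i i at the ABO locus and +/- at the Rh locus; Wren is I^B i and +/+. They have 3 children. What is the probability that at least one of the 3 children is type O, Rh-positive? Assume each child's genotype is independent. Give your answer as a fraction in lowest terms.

ABO cross i i × I^B i → 1/2 O, 1/2 B.
Rh cross +/- × +/+ → 1 Rh+; so P(type O, Rh-positive) = 1/2 × 1 = 1/2 per child.
P(none) = (1/2)^3 = 1/8; P(at least one) = 1 − 1/8 = 7/8.

7/8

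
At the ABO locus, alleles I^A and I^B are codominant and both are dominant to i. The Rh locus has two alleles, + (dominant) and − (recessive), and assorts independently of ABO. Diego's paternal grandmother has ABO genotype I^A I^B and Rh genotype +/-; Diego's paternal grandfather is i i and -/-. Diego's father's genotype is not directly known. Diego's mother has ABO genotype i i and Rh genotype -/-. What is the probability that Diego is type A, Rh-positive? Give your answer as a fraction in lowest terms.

Diego's father's ABO genotype from I^A I^B × i i: 1/2 I^A i, 1/2 I^B i.
Crossing each possibility with the mother i i and summing P(type A): 1/2·1/2 + 1/2·0 = 1/4.
Similarly for Rh via the father's Rh distribution: P(Rh+) = 1/4.
Independent loci: 1/4 × 1/4 = 1/16.

1/16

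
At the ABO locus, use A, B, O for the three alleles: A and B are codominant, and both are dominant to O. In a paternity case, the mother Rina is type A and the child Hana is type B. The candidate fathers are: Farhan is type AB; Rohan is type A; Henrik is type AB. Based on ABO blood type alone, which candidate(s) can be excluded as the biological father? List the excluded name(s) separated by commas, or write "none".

A candidate is excluded only if no genotype consistent with his phenotype could produce a type B child with a type A mother.
Rohan (type A): no genotype consistent with that phenotype can produce a type-B child with a type-A mother.

Rohan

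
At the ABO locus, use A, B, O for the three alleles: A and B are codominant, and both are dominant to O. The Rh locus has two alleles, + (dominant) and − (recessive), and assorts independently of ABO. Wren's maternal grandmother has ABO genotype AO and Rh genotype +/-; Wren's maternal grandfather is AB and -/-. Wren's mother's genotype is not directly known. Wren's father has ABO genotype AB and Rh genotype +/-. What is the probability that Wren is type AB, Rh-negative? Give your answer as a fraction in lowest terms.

9/64

Wren's mother's ABO genotype from AO × AB: 1/4 AA, 1/4 AB, 1/4 AO, 1/4 BO.
Crossing each possibility with the father AB and summing P(type AB): 1/4·1/2 + 1/4·1/2 + 1/4·1/4 + 1/4·1/4 = 3/8.
Similarly for Rh via the mother's Rh distribution: P(Rh-) = 3/8.
Independent loci: 3/8 × 3/8 = 9/64.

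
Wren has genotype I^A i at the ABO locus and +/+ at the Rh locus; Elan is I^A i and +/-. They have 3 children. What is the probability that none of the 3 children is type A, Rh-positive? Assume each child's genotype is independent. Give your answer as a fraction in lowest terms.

ABO cross I^A i × I^A i → 1/4 O, 3/4 A.
Rh cross +/+ × +/- → 1 Rh+; so P(type A, Rh-positive) = 3/4 × 1 = 3/4 per child.
P(not type A, Rh-positive) = 1/4 for one child; (1/4)^3 = 1/64.

1/64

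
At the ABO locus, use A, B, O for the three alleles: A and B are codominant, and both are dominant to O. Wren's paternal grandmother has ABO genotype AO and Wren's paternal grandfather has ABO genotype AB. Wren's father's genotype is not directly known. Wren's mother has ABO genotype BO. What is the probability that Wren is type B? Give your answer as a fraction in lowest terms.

3/8

Wren's father's ABO genotype from AO × AB: 1/4 AA, 1/4 AB, 1/4 AO, 1/4 BO.
Crossing each possibility with the mother BO and summing P(type B): 1/4·0 + 1/4·1/2 + 1/4·1/4 + 1/4·3/4 = 3/8.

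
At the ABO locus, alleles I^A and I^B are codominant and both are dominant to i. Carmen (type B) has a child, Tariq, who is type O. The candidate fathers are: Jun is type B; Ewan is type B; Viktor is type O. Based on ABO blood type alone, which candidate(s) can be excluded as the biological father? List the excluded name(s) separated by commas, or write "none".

A candidate is excluded only if no genotype consistent with his phenotype could produce a type O child with a type B mother.
Every candidate has at least one consistent genotype combination, so none can be excluded.

none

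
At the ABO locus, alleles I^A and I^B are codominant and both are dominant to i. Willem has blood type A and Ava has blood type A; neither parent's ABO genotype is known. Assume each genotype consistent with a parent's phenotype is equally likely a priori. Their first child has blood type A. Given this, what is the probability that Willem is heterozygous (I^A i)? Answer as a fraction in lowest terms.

Possible genotypes: Willem ∈ {I^A I^A, I^A i}; Ava ∈ {I^A I^A, I^A i}.
Weight each parental genotype pair by prior × P(type-A child):
  I^A I^A × I^A I^A: posterior weight 4/15.
  I^A I^A × I^A i: posterior weight 4/15.
  I^A i × I^A I^A: posterior weight 4/15.
  I^A i × I^A i: posterior weight 1/5.
Sum the posterior weight over pairs where Willem is I^A i: 7/15.

7/15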